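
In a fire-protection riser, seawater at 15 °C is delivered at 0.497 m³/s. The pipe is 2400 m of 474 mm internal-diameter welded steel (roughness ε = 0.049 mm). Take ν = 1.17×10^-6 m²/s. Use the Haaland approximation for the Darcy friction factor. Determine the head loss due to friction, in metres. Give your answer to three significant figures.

h_f ≈ 27.1 m

V = 4Q/(πD²) = 4·0.497/(π·0.474²) = 2.817 m/s
Re = VD/ν = 2.817·0.474/1.17×10^-6 = 1.14×10^6 → turbulent
ε/D = 0.049/474 = 1.03×10^-4
Haaland: f = 0.01324
h_f = f(L/D)V²/(2g) = 0.01324·(2400/0.474)·2.817²/(2·9.81) = 27.11 m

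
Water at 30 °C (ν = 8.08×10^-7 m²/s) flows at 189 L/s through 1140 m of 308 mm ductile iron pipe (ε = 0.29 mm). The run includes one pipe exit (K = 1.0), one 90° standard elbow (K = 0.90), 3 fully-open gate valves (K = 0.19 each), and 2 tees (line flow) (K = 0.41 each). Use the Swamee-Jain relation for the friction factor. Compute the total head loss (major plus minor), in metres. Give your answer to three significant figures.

H_L ≈ 25.1 m

V = 4Q/(πD²) = 2.537 m/s; V²/2g = 0.3280 m
Re = 9.67×10^5, ε/D = 9.42×10^-4 → f = 0.01977 (Swamee-Jain)
Major: h_f = f(L/D)·V²/2g = 0.01977·3701·0.3280 = 24.00 m
Minor: ΣK = 3.29; h_m = ΣK·V²/2g = 1.079 m
Total H_L = 24.00 + 1.079 = 25.08 m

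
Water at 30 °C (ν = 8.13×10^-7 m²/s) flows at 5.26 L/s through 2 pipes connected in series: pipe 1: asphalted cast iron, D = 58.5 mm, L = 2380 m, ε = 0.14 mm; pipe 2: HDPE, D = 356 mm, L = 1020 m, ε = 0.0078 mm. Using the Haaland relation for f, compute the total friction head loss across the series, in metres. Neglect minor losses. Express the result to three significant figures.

H ≈ 203 m

Pipe 1: V = 1.957 m/s, Re = 1.41×10^5, ε/D = 0.00239, f = 0.02560, h_1 = f(L/D)V²/2g = 203.3 m
Pipe 2: V = 0.05284 m/s, Re = 2.31×10^4, ε/D = 2.19×10^-5, f = 0.02486, h_2 = f(L/D)V²/2g = 0.01014 m
Series → Q common, losses add: H = Σh = 203.3 m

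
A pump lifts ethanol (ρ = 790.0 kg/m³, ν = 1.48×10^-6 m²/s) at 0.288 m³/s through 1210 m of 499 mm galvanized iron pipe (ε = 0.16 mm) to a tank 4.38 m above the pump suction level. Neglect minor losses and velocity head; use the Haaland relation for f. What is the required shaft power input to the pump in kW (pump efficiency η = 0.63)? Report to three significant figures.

V = 4Q/(πD²) = 1.473 m/s; Re = 4.97×10^5; ε/D = 3.21×10^-4; f = 0.01633
h_f = f(L/D)V²/2g = 4.376 m
Total head H = z + h_f = 4.38 + 4.376 = 8.756 m
P_hyd = ρgQH = 790.0·9.81·0.288·8.756 = 19.54 kW
P_shaft = P_hyd/η = 19.54/0.63 = 31.02 kW

P_shaft ≈ 31.0 kW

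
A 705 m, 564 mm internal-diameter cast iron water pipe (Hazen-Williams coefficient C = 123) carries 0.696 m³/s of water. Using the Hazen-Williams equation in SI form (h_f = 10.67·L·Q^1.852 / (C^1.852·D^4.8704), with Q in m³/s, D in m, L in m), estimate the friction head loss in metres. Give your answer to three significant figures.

h_f = 10.67·705·0.696^1.852 / (123^1.852·0.564^4.8704) = 8.428 m

h_f ≈ 8.43 m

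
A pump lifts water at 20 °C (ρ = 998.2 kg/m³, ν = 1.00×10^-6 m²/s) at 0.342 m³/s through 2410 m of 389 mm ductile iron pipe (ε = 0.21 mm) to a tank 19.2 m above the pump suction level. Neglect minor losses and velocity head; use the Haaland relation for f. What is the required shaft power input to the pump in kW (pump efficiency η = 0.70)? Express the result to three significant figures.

V = 4Q/(πD²) = 2.878 m/s; Re = 1.12×10^6; ε/D = 5.40×10^-4; f = 0.01740
h_f = f(L/D)V²/2g = 45.49 m
Total head H = z + h_f = 19.2 + 45.49 = 64.69 m
P_hyd = ρgQH = 998.2·9.81·0.342·64.69 = 216.7 kW
P_shaft = P_hyd/η = 216.7/0.70 = 309.5 kW

P_shaft ≈ 310 kW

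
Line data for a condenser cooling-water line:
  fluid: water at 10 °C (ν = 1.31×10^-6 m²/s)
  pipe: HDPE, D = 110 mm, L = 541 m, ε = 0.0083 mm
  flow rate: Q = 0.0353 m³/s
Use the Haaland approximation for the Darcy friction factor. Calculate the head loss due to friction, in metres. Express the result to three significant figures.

h_f ≈ 51.6 m

V = 4Q/(πD²) = 4·0.0353/(π·0.110²) = 3.714 m/s
Re = VD/ν = 3.714·0.110/1.31×10^-6 = 3.12×10^5 → turbulent
ε/D = 0.0083/110 = 7.55×10^-5
Haaland: f = 0.01492
h_f = f(L/D)V²/(2g) = 0.01492·(541/0.110)·3.714²/(2·9.81) = 51.62 m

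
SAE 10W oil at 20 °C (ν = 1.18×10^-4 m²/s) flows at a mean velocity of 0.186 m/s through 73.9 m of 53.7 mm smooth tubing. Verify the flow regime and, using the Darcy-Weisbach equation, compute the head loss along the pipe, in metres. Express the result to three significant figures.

Re = VD/ν = 0.186·0.05370/1.18×10^-4 = 84.6 → laminar (Re < 2300)
f = 64/Re = 0.7561
h_f = f(L/D)V²/(2g) = 0.7561·(73.9/0.05370)·0.186²/(2·9.81) = 1.835 m

h_f ≈ 1.83 m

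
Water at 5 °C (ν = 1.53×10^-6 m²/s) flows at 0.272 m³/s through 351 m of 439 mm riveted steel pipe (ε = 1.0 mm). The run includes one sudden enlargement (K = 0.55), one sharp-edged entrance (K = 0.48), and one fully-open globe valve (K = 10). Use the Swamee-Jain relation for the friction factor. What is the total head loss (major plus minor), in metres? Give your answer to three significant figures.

V = 4Q/(πD²) = 1.797 m/s; V²/2g = 0.1646 m
Re = 5.16×10^5, ε/D = 0.00228 → f = 0.02469 (Swamee-Jain)
Major: h_f = f(L/D)·V²/2g = 0.02469·799.5·0.1646 = 3.249 m
Minor: ΣK = 11.0; h_m = ΣK·V²/2g = 1.815 m
Total H_L = 3.249 + 1.815 = 5.064 m

H_L ≈ 5.06 m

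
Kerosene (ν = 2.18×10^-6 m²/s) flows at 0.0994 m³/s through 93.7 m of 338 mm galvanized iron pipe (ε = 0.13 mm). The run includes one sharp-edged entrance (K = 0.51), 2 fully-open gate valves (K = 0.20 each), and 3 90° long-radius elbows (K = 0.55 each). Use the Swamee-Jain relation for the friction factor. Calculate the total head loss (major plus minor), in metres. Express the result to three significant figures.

H_L ≈ 0.483 m

V = 4Q/(πD²) = 1.108 m/s; V²/2g = 0.06255 m
Re = 1.72×10^5, ε/D = 3.85×10^-4 → f = 0.01860 (Swamee-Jain)
Major: h_f = f(L/D)·V²/2g = 0.01860·277.2·0.06255 = 0.3225 m
Minor: ΣK = 2.56; h_m = ΣK·V²/2g = 0.1601 m
Total H_L = 0.3225 + 0.1601 = 0.4826 m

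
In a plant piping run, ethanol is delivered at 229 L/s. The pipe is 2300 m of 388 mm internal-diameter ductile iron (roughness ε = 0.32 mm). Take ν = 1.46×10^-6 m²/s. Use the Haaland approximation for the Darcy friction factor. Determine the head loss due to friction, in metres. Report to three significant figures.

h_f ≈ 21.9 m

V = 4Q/(πD²) = 4·0.229/(π·0.388²) = 1.937 m/s
Re = VD/ν = 1.937·0.388/1.46×10^-6 = 5.15×10^5 → turbulent
ε/D = 0.32/388 = 8.25×10^-4
Haaland: f = 0.01936
h_f = f(L/D)V²/(2g) = 0.01936·(2300/0.388)·1.937²/(2·9.81) = 21.95 m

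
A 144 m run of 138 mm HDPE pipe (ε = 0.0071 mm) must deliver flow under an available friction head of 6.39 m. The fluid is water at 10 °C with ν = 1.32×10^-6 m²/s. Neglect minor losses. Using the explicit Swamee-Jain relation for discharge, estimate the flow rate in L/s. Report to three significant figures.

Q ≈ 42.3 L/s

Swamee-Jain (Type II): Q = -0.965·√(gD⁵h_f/L)·ln[ε/(3.7D) + √(3.17ν²L/(gD³h_f))]
√(gD⁵h_f/L) = √(9.81·0.138⁵·6.39/144) = 0.004668
ε/(3.7D) = 1.39×10^-5; √(3.17ν²L/(gD³h_f)) = 6.95×10^-5
Q = -0.965·0.004668·ln(8.339×10^-5) = 0.04230 m³/s
Check: V = 2.83 m/s, Re = 2.96×10^5, f = 0.01499, h_f = 6.38 m ≈ 6.39 m ✓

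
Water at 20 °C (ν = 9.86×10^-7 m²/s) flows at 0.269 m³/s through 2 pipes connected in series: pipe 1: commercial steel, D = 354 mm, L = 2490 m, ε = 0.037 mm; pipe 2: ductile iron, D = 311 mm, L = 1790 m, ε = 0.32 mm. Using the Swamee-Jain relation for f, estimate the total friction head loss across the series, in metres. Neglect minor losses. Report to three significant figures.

Pipe 1: V = 2.733 m/s, Re = 9.81×10^5, ε/D = 1.05×10^-4, f = 0.01359, h_1 = f(L/D)V²/2g = 36.41 m
Pipe 2: V = 3.541 m/s, Re = 1.12×10^6, ε/D = 0.00103, f = 0.02012, h_2 = f(L/D)V²/2g = 74.03 m
Series → Q common, losses add: H = Σh = 110.4 m

H ≈ 110 m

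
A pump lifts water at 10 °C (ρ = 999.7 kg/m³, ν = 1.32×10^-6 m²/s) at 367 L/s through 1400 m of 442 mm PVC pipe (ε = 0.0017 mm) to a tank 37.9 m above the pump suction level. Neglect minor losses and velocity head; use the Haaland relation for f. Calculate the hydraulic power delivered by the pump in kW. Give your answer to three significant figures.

P_hyd ≈ 177 kW

V = 4Q/(πD²) = 2.392 m/s; Re = 8.01×10^5; ε/D = 3.85×10^-6; f = 0.01209
h_f = f(L/D)V²/2g = 11.16 m
Total head H = z + h_f = 37.9 + 11.16 = 49.06 m
P_hyd = ρgQH = 999.7·9.81·0.367·49.06 = 176.6 kW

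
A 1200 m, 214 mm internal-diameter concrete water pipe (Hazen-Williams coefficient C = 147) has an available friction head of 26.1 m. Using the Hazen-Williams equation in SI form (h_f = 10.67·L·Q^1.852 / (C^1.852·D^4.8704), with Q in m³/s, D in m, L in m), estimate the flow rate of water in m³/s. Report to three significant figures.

Q ≈ 0.0899 m³/s

Rearranging: Q = [h_f·C^1.852·D^4.8704 / (10.67·L)]^(1/1.852)
Q = [26.1·147^1.852·0.214^4.8704 / (10.67·1200)]^0.540 = 0.08986 m³/s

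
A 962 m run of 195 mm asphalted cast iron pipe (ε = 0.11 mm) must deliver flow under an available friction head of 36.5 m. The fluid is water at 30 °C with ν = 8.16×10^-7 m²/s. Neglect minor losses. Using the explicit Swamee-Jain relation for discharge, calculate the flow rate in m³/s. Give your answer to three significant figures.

Swamee-Jain (Type II): Q = -0.965·√(gD⁵h_f/L)·ln[ε/(3.7D) + √(3.17ν²L/(gD³h_f))]
√(gD⁵h_f/L) = √(9.81·0.195⁵·36.5/962) = 0.01024
ε/(3.7D) = 1.52×10^-4; √(3.17ν²L/(gD³h_f)) = 2.77×10^-5
Q = -0.965·0.01024·ln(1.801×10^-4) = 0.08523 m³/s
Check: V = 2.85 m/s, Re = 6.82×10^5, f = 0.01794, h_f = 36.7 m ≈ 36.5 m ✓

Q ≈ 0.0852 m³/s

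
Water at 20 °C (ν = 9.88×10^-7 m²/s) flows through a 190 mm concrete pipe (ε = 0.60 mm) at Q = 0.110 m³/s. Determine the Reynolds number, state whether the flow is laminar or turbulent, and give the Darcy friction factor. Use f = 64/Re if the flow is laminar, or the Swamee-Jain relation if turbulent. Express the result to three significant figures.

Re ≈ 7.46×10^5; turbulent; f ≈ 0.0268

V = 4Q/(πD²) = 3.880 m/s
Re = VD/ν = 3.880·0.190/9.88×10^-7 = 7.46×10^5
Re > 4000 → turbulent; ε/D = 0.00316
Swamee-Jain: f = 0.02681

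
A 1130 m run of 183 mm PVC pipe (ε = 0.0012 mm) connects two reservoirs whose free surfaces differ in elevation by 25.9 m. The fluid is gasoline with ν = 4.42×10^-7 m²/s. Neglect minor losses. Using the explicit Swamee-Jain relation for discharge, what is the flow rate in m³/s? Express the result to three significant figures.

Swamee-Jain (Type II): Q = -0.965·√(gD⁵h_f/L)·ln[ε/(3.7D) + √(3.17ν²L/(gD³h_f))]
√(gD⁵h_f/L) = √(9.81·0.183⁵·25.9/1130) = 0.006793
ε/(3.7D) = 1.77×10^-6; √(3.17ν²L/(gD³h_f)) = 2.12×10^-5
Q = -0.965·0.006793·ln(2.297×10^-5) = 0.07002 m³/s
Check: V = 2.66 m/s, Re = 1.10×10^6, f = 0.01159, h_f = 25.9 m ≈ 25.9 m ✓

Q ≈ 0.0700 m³/s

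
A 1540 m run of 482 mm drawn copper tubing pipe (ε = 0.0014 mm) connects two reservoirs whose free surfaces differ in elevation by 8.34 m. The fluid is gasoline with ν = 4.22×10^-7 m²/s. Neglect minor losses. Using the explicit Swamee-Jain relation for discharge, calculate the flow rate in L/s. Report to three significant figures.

Q ≈ 411 L/s

Swamee-Jain (Type II): Q = -0.965·√(gD⁵h_f/L)·ln[ε/(3.7D) + √(3.17ν²L/(gD³h_f))]
√(gD⁵h_f/L) = √(9.81·0.482⁵·8.34/1540) = 0.03718
ε/(3.7D) = 7.85×10^-7; √(3.17ν²L/(gD³h_f)) = 9.74×10^-6
Q = -0.965·0.03718·ln(1.053×10^-5) = 0.4112 m³/s
Check: V = 2.25 m/s, Re = 2.57×10^6, f = 0.01009, h_f = 8.35 m ≈ 8.34 m ✓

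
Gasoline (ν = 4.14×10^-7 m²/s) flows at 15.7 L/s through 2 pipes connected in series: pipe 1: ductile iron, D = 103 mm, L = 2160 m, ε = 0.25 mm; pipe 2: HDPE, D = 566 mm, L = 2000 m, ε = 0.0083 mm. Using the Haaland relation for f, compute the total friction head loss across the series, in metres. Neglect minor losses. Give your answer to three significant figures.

Pipe 1: V = 1.884 m/s, Re = 4.69×10^5, ε/D = 0.00243, f = 0.02502, h_1 = f(L/D)V²/2g = 94.96 m
Pipe 2: V = 0.06240 m/s, Re = 8.53×10^4, ε/D = 1.47×10^-5, f = 0.01848, h_2 = f(L/D)V²/2g = 0.01296 m
Series → Q common, losses add: H = Σh = 94.97 m

H ≈ 95.0 m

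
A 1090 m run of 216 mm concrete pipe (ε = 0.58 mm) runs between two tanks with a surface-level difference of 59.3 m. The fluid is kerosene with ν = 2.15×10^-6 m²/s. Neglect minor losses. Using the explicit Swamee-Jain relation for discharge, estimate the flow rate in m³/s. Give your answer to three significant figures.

Q ≈ 0.109 m³/s

Swamee-Jain (Type II): Q = -0.965·√(gD⁵h_f/L)·ln[ε/(3.7D) + √(3.17ν²L/(gD³h_f))]
√(gD⁵h_f/L) = √(9.81·0.216⁵·59.3/1090) = 0.01584
ε/(3.7D) = 7.26×10^-4; √(3.17ν²L/(gD³h_f)) = 5.22×10^-5
Q = -0.965·0.01584·ln(7.779×10^-4) = 0.1094 m³/s
Check: V = 2.99 m/s, Re = 3.00×10^5, f = 0.02600, h_f = 59.7 m ≈ 59.3 m ✓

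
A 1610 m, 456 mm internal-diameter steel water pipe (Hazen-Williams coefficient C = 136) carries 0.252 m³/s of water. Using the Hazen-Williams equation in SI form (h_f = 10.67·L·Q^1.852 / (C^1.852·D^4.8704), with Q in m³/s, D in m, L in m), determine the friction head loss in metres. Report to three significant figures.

h_f ≈ 6.86 m

h_f = 10.67·1610·0.252^1.852 / (136^1.852·0.456^4.8704) = 6.856 m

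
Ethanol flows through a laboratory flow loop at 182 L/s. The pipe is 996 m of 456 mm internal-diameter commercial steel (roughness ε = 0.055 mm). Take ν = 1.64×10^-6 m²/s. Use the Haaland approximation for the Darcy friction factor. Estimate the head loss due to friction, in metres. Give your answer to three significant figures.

V = 4Q/(πD²) = 4·0.182/(π·0.456²) = 1.114 m/s
Re = VD/ν = 1.114·0.456/1.64×10^-6 = 3.10×10^5 → turbulent
ε/D = 0.055/456 = 1.21×10^-4
Haaland: f = 0.01534
h_f = f(L/D)V²/(2g) = 0.01534·(996/0.456)·1.114²/(2·9.81) = 2.121 m

h_f ≈ 2.12 m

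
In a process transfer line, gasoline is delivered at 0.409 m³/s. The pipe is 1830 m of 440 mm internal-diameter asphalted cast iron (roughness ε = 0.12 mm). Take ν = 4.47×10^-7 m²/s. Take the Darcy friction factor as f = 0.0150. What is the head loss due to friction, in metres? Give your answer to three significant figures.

V = 4Q/(πD²) = 4·0.409/(π·0.440²) = 2.690 m/s
h_f = f(L/D)V²/(2g) = 0.01500·(1830/0.440)·2.690²/(2·9.81) = 23.01 m

h_f ≈ 23.0 m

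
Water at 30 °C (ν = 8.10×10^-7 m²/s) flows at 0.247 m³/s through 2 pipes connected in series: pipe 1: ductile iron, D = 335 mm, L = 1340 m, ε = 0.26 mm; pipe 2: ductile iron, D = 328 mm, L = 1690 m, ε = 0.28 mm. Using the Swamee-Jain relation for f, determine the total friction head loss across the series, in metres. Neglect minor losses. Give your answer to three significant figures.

Pipe 1: V = 2.802 m/s, Re = 1.16×10^6, ε/D = 7.76×10^-4, f = 0.01888, h_1 = f(L/D)V²/2g = 30.23 m
Pipe 2: V = 2.923 m/s, Re = 1.18×10^6, ε/D = 8.54×10^-4, f = 0.01927, h_2 = f(L/D)V²/2g = 43.25 m
Series → Q common, losses add: H = Σh = 73.48 m

H ≈ 73.5 m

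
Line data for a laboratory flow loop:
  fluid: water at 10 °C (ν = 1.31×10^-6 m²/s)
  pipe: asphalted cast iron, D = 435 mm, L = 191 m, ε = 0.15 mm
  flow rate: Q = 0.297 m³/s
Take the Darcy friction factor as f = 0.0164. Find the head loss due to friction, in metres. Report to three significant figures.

V = 4Q/(πD²) = 4·0.297/(π·0.435²) = 1.998 m/s
h_f = f(L/D)V²/(2g) = 0.01640·(191/0.435)·1.998²/(2·9.81) = 1.466 m

h_f ≈ 1.47 m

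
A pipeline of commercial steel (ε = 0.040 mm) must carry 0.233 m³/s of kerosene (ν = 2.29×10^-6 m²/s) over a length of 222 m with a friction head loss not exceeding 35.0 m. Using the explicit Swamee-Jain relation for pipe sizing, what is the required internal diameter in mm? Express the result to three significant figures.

D ≈ 215 mm

Swamee-Jain (Type III): D = 0.66·[ε^1.25·(LQ²/(gh_f))^4.75 + ν·Q^9.4·(L/(gh_f))^5.2]^0.04
LQ²/(gh_f) = 0.03510; L/(gh_f) = 0.6466
Term 1 = ε^1.25·(…)^4.75 = 3.92×10^-13; Term 2 = ν·Q^9.4·(…)^5.2 = 2.68×10^-13
D = 0.66·(3.92×10^-13 + 2.68×10^-13)^0.04 = 0.2149 m = 215 mm
Check: V = 6.42 m/s, Re = 6.03×10^5, f = 0.01514, h_f = 32.9 m ≈ 35.0 m ✓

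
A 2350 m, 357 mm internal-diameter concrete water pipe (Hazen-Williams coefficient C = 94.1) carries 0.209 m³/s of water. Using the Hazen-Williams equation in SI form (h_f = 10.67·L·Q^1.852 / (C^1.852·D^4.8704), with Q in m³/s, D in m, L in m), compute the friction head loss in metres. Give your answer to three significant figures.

h_f = 10.67·2350·0.209^1.852 / (94.1^1.852·0.357^4.8704) = 46.10 m

h_f ≈ 46.1 m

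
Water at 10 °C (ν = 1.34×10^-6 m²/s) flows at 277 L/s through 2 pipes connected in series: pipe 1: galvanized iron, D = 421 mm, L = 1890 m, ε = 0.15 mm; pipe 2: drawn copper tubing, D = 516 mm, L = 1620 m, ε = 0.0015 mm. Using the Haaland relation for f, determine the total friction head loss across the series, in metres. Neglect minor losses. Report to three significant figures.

H ≈ 18.5 m

Pipe 1: V = 1.990 m/s, Re = 6.25×10^5, ε/D = 3.56×10^-4, f = 0.01640, h_1 = f(L/D)V²/2g = 14.86 m
Pipe 2: V = 1.325 m/s, Re = 5.10×10^5, ε/D = 2.91×10^-6, f = 0.01305, h_2 = f(L/D)V²/2g = 3.664 m
Series → Q common, losses add: H = Σh = 18.52 m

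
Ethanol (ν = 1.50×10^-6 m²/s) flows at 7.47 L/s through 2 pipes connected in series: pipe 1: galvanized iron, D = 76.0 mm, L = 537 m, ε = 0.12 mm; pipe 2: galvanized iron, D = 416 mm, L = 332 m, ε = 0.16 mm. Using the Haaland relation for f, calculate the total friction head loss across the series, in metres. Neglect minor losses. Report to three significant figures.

H ≈ 23.6 m

Pipe 1: V = 1.647 m/s, Re = 8.34×10^4, ε/D = 0.00158, f = 0.02411, h_1 = f(L/D)V²/2g = 23.55 m
Pipe 2: V = 0.05496 m/s, Re = 1.52×10^4, ε/D = 3.85×10^-4, f = 0.02818, h_2 = f(L/D)V²/2g = 0.003463 m
Series → Q common, losses add: H = Σh = 23.55 m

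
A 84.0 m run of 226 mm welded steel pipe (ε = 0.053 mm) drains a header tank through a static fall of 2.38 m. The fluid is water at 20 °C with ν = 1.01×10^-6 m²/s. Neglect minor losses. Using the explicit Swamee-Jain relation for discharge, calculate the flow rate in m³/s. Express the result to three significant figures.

Q ≈ 0.114 m³/s

Swamee-Jain (Type II): Q = -0.965·√(gD⁵h_f/L)·ln[ε/(3.7D) + √(3.17ν²L/(gD³h_f))]
√(gD⁵h_f/L) = √(9.81·0.226⁵·2.38/84.0) = 0.01280
ε/(3.7D) = 6.34×10^-5; √(3.17ν²L/(gD³h_f)) = 3.17×10^-5
Q = -0.965·0.01280·ln(9.513×10^-5) = 0.1144 m³/s
Check: V = 2.85 m/s, Re = 6.38×10^5, f = 0.01554, h_f = 2.39 m ≈ 2.38 m ✓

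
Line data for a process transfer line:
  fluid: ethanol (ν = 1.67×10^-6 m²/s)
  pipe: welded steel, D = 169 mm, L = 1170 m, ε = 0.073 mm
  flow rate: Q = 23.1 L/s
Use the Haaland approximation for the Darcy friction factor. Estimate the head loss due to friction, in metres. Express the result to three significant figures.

h_f ≈ 7.36 m

V = 4Q/(πD²) = 4·0.0231/(π·0.169²) = 1.030 m/s
Re = VD/ν = 1.030·0.169/1.67×10^-6 = 1.04×10^5 → turbulent
ε/D = 0.073/169 = 4.32×10^-4
Haaland: f = 0.01967
h_f = f(L/D)V²/(2g) = 0.01967·(1170/0.169)·1.030²/(2·9.81) = 7.360 m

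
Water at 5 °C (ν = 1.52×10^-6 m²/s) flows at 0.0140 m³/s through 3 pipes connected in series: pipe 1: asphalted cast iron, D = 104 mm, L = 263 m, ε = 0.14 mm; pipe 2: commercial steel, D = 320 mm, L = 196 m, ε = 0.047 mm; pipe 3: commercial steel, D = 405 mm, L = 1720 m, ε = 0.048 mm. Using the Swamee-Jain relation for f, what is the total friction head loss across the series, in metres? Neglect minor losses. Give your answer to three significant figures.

Pipe 1: V = 1.648 m/s, Re = 1.13×10^5, ε/D = 0.00135, f = 0.02326, h_1 = f(L/D)V²/2g = 8.143 m
Pipe 2: V = 0.1741 m/s, Re = 3.66×10^4, ε/D = 1.47×10^-4, f = 0.02279, h_2 = f(L/D)V²/2g = 0.02156 m
Pipe 3: V = 0.1087 m/s, Re = 2.90×10^4, ε/D = 1.19×10^-4, f = 0.02393, h_3 = f(L/D)V²/2g = 0.06117 m
Series → Q common, losses add: H = Σh = 8.226 m

H ≈ 8.23 m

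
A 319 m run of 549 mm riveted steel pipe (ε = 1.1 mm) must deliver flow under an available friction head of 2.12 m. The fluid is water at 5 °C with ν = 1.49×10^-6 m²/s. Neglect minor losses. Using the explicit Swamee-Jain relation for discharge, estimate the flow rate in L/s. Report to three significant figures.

Swamee-Jain (Type II): Q = -0.965·√(gD⁵h_f/L)·ln[ε/(3.7D) + √(3.17ν²L/(gD³h_f))]
√(gD⁵h_f/L) = √(9.81·0.549⁵·2.12/319) = 0.05702
ε/(3.7D) = 5.42×10^-4; √(3.17ν²L/(gD³h_f)) = 2.55×10^-5
Q = -0.965·0.05702·ln(5.671×10^-4) = 0.4113 m³/s
Check: V = 1.74 m/s, Re = 6.40×10^5, f = 0.02382, h_f = 2.13 m ≈ 2.12 m ✓

Q ≈ 411 L/s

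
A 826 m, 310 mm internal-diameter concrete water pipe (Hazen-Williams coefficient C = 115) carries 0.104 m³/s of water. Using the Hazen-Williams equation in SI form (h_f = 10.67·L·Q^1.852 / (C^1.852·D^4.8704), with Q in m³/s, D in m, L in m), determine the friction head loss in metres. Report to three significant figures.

h_f ≈ 6.10 m

h_f = 10.67·826·0.104^1.852 / (115^1.852·0.310^4.8704) = 6.103 m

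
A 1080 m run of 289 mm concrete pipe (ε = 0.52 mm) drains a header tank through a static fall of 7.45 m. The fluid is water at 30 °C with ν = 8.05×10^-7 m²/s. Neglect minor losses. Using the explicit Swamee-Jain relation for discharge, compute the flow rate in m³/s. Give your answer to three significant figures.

Q ≈ 0.0852 m³/s

Swamee-Jain (Type II): Q = -0.965·√(gD⁵h_f/L)·ln[ε/(3.7D) + √(3.17ν²L/(gD³h_f))]
√(gD⁵h_f/L) = √(9.81·0.289⁵·7.45/1080) = 0.01168
ε/(3.7D) = 4.86×10^-4; √(3.17ν²L/(gD³h_f)) = 3.55×10^-5
Q = -0.965·0.01168·ln(5.218×10^-4) = 0.08519 m³/s
Check: V = 1.30 m/s, Re = 4.66×10^5, f = 0.02332, h_f = 7.49 m ≈ 7.45 m ✓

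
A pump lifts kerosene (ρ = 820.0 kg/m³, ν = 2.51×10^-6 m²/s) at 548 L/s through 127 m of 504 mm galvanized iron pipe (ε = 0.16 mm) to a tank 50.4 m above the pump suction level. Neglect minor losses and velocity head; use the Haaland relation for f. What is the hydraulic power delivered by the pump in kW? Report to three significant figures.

V = 4Q/(πD²) = 2.747 m/s; Re = 5.52×10^5; ε/D = 3.17×10^-4; f = 0.01620
h_f = f(L/D)V²/2g = 1.570 m
Total head H = z + h_f = 50.4 + 1.570 = 51.97 m
P_hyd = ρgQH = 820.0·9.81·0.548·51.97 = 229.1 kW

P_hyd ≈ 229 kW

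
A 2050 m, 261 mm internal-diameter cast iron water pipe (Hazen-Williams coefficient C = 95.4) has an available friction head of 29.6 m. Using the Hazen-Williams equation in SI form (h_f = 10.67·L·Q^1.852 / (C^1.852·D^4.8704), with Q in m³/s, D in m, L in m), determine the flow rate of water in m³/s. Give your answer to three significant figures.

Rearranging: Q = [h_f·C^1.852·D^4.8704 / (10.67·L)]^(1/1.852)
Q = [29.6·95.4^1.852·0.261^4.8704 / (10.67·2050)]^0.540 = 0.07879 m³/s

Q ≈ 0.0788 m³/s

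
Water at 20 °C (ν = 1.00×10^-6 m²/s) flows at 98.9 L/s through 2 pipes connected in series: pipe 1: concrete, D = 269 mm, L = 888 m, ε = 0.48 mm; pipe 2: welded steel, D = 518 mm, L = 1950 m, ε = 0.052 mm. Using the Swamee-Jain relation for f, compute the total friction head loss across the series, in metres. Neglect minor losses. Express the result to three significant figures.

Pipe 1: V = 1.740 m/s, Re = 4.68×10^5, ε/D = 0.00178, f = 0.02327, h_1 = f(L/D)V²/2g = 11.86 m
Pipe 2: V = 0.4693 m/s, Re = 2.43×10^5, ε/D = 1.00×10^-4, f = 0.01591, h_2 = f(L/D)V²/2g = 0.6724 m
Series → Q common, losses add: H = Σh = 12.53 m

H ≈ 12.5 m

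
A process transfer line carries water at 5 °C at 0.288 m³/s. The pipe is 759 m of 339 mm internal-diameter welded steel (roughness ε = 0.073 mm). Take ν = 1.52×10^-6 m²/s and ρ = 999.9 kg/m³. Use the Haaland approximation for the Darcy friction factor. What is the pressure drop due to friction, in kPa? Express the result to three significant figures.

V = 4Q/(πD²) = 4·0.288/(π·0.339²) = 3.191 m/s
Re = VD/ν = 3.191·0.339/1.52×10^-6 = 7.12×10^5 → turbulent
ε/D = 0.073/339 = 2.15×10^-4
Haaland: f = 0.01505
h_f = f(L/D)V²/(2g) = 0.01505·(759/0.339)·3.191²/(2·9.81) = 17.49 m
Δp = ρg·h_f = 999.9·9.81·17.49 = 171.5 kPa

Δp ≈ 172 kPa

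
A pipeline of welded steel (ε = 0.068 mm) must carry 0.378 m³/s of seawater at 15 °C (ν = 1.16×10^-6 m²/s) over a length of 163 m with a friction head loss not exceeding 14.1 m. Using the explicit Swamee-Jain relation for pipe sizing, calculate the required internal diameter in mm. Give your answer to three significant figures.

D ≈ 294 mm

Swamee-Jain (Type III): D = 0.66·[ε^1.25·(LQ²/(gh_f))^4.75 + ν·Q^9.4·(L/(gh_f))^5.2]^0.04
LQ²/(gh_f) = 0.1684; L/(gh_f) = 1.178
Term 1 = ε^1.25·(…)^4.75 = 1.30×10^-9; Term 2 = ν·Q^9.4·(…)^5.2 = 2.91×10^-10
D = 0.66·(1.30×10^-9 + 2.91×10^-10)^0.04 = 0.2935 m = 294 mm
Check: V = 5.59 m/s, Re = 1.41×10^6, f = 0.01487, h_f = 13.1 m ≈ 14.1 m ✓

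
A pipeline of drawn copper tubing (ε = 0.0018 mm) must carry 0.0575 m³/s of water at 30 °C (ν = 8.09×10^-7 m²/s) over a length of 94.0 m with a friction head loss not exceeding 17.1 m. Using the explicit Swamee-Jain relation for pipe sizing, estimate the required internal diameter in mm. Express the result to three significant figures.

D ≈ 114 mm

Swamee-Jain (Type III): D = 0.66·[ε^1.25·(LQ²/(gh_f))^4.75 + ν·Q^9.4·(L/(gh_f))^5.2]^0.04
LQ²/(gh_f) = 0.001853; L/(gh_f) = 0.5604
Term 1 = ε^1.25·(…)^4.75 = 6.94×10^-21; Term 2 = ν·Q^9.4·(…)^5.2 = 8.73×10^-20
D = 0.66·(6.94×10^-21 + 8.73×10^-20)^0.04 = 0.1144 m = 114 mm
Check: V = 5.59 m/s, Re = 7.91×10^5, f = 0.01241, h_f = 16.2 m ≈ 17.1 m ✓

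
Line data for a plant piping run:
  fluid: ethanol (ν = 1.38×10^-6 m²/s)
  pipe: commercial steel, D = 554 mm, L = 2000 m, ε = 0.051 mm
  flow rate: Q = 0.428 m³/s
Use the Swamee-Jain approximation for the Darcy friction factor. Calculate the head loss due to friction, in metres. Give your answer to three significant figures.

h_f ≈ 8.02 m

V = 4Q/(πD²) = 4·0.428/(π·0.554²) = 1.776 m/s
Re = VD/ν = 1.776·0.554/1.38×10^-6 = 7.13×10^5 → turbulent
ε/D = 0.051/554 = 9.21×10^-5
Swamee-Jain: f = 0.01382
h_f = f(L/D)V²/(2g) = 0.01382·(2000/0.554)·1.776²/(2·9.81) = 8.018 m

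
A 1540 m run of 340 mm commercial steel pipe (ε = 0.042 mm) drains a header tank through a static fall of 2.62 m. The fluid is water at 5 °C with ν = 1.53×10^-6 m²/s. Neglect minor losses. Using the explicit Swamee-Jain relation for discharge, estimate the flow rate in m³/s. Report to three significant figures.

Swamee-Jain (Type II): Q = -0.965·√(gD⁵h_f/L)·ln[ε/(3.7D) + √(3.17ν²L/(gD³h_f))]
√(gD⁵h_f/L) = √(9.81·0.340⁵·2.62/1540) = 0.008708
ε/(3.7D) = 3.34×10^-5; √(3.17ν²L/(gD³h_f)) = 1.06×10^-4
Q = -0.965·0.008708·ln(1.397×10^-4) = 0.07458 m³/s
Check: V = 0.821 m/s, Re = 1.83×10^5, f = 0.01680, h_f = 2.62 m ≈ 2.62 m ✓

Q ≈ 0.0746 m³/s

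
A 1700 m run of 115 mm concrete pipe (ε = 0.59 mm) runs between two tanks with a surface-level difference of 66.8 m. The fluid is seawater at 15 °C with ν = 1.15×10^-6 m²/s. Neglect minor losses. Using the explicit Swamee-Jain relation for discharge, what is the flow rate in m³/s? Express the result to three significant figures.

Q ≈ 0.0175 m³/s

Swamee-Jain (Type II): Q = -0.965·√(gD⁵h_f/L)·ln[ε/(3.7D) + √(3.17ν²L/(gD³h_f))]
√(gD⁵h_f/L) = √(9.81·0.115⁵·66.8/1700) = 0.002784
ε/(3.7D) = 0.00139; √(3.17ν²L/(gD³h_f)) = 8.46×10^-5
Q = -0.965·0.002784·ln(0.001471) = 0.01752 m³/s
Check: V = 1.69 m/s, Re = 1.69×10^5, f = 0.03135, h_f = 67.2 m ≈ 66.8 m ✓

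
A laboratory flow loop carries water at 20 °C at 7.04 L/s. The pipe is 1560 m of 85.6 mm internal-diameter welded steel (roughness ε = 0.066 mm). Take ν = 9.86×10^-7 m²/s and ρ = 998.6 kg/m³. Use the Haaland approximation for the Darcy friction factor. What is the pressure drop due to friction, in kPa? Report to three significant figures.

Δp ≈ 286 kPa

V = 4Q/(πD²) = 4·0.00704/(π·0.0856²) = 1.223 m/s
Re = VD/ν = 1.223·0.0856/9.86×10^-7 = 1.06×10^5 → turbulent
ε/D = 0.066/85.6 = 7.71×10^-4
Haaland: f = 0.02101
h_f = f(L/D)V²/(2g) = 0.02101·(1560/0.0856)·1.223²/(2·9.81) = 29.21 m
Δp = ρg·h_f = 998.6·9.81·29.21 = 286.1 kPa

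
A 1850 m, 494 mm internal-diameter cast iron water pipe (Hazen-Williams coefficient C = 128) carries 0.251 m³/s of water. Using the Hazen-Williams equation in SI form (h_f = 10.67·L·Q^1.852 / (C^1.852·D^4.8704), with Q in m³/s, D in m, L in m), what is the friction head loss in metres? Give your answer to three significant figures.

h_f ≈ 5.92 m

h_f = 10.67·1850·0.251^1.852 / (128^1.852·0.494^4.8704) = 5.924 m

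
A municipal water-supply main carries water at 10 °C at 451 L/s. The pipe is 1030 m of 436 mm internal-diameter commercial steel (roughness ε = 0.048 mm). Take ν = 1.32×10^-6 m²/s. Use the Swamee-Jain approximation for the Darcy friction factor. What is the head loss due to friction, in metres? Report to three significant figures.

V = 4Q/(πD²) = 4·0.451/(π·0.436²) = 3.021 m/s
Re = VD/ν = 3.021·0.436/1.32×10^-6 = 9.98×10^5 → turbulent
ε/D = 0.048/436 = 1.10×10^-4
Swamee-Jain: f = 0.01366
h_f = f(L/D)V²/(2g) = 0.01366·(1030/0.436)·3.021²/(2·9.81) = 15.00 m

h_f ≈ 15.0 m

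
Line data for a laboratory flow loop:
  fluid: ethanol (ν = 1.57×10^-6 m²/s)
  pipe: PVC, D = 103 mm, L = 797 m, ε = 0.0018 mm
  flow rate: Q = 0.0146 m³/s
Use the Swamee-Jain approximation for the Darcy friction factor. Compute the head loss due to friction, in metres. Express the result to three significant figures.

h_f ≈ 21.2 m

V = 4Q/(πD²) = 4·0.0146/(π·0.103²) = 1.752 m/s
Re = VD/ν = 1.752·0.103/1.57×10^-6 = 1.15×10^5 → turbulent
ε/D = 0.0018/103 = 1.75×10^-5
Swamee-Jain: f = 0.01747
h_f = f(L/D)V²/(2g) = 0.01747·(797/0.103)·1.752²/(2·9.81) = 21.15 m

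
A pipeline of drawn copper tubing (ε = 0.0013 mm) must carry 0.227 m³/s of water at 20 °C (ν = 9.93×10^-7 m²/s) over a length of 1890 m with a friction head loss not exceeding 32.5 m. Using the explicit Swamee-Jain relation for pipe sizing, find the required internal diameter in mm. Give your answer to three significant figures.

Swamee-Jain (Type III): D = 0.66·[ε^1.25·(LQ²/(gh_f))^4.75 + ν·Q^9.4·(L/(gh_f))^5.2]^0.04
LQ²/(gh_f) = 0.3055; L/(gh_f) = 5.928
Term 1 = ε^1.25·(…)^4.75 = 1.57×10^-10; Term 2 = ν·Q^9.4·(…)^5.2 = 9.18×10^-9
D = 0.66·(1.57×10^-10 + 9.18×10^-9)^0.04 = 0.3150 m = 315 mm
Check: V = 2.91 m/s, Re = 9.24×10^5, f = 0.01186, h_f = 30.8 m ≈ 32.5 m ✓

D ≈ 315 mm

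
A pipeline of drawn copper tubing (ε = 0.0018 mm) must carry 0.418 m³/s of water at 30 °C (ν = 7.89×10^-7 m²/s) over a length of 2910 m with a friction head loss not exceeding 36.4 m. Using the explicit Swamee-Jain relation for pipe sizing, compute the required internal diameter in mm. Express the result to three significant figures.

Swamee-Jain (Type III): D = 0.66·[ε^1.25·(LQ²/(gh_f))^4.75 + ν·Q^9.4·(L/(gh_f))^5.2]^0.04
LQ²/(gh_f) = 1.424; L/(gh_f) = 8.149
Term 1 = ε^1.25·(…)^4.75 = 3.53×10^-7; Term 2 = ν·Q^9.4·(…)^5.2 = 1.19×10^-5
D = 0.66·(3.53×10^-7 + 1.19×10^-5)^0.04 = 0.4198 m = 420 mm
Check: V = 3.02 m/s, Re = 1.61×10^6, f = 0.01088, h_f = 35.1 m ≈ 36.4 m ✓

D ≈ 420 mm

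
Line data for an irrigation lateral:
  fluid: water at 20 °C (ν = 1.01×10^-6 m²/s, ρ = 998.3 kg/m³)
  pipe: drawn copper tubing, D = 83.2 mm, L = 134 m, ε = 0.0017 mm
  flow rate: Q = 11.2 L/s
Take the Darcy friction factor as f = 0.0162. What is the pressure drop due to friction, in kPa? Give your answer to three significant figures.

Δp ≈ 55.3 kPa

V = 4Q/(πD²) = 4·0.0112/(π·0.0832²) = 2.060 m/s
h_f = f(L/D)V²/(2g) = 0.01620·(134/0.0832)·2.060²/(2·9.81) = 5.644 m
Δp = ρg·h_f = 998.3·9.81·5.644 = 55.27 kPa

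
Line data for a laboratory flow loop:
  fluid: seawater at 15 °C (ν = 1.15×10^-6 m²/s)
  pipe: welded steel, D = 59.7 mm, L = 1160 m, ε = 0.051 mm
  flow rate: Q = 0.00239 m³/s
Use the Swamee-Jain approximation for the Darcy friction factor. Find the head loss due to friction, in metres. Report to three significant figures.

h_f ≈ 17.5 m

V = 4Q/(πD²) = 4·0.00239/(π·0.0597²) = 0.8538 m/s
Re = VD/ν = 0.8538·0.0597/1.15×10^-6 = 4.43×10^4 → turbulent
ε/D = 0.051/59.7 = 8.54×10^-4
Swamee-Jain: f = 0.02417
h_f = f(L/D)V²/(2g) = 0.02417·(1160/0.0597)·0.8538²/(2·9.81) = 17.45 m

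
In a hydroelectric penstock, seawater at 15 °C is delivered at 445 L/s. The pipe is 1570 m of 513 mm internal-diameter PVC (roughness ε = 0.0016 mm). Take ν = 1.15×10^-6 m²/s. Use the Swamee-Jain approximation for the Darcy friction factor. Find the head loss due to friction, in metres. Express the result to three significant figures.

h_f ≈ 8.50 m

V = 4Q/(πD²) = 4·0.445/(π·0.513²) = 2.153 m/s
Re = VD/ν = 2.153·0.513/1.15×10^-6 = 9.60×10^5 → turbulent
ε/D = 0.0016/513 = 3.12×10^-6
Swamee-Jain: f = 0.01176
h_f = f(L/D)V²/(2g) = 0.01176·(1570/0.513)·2.153²/(2·9.81) = 8.505 m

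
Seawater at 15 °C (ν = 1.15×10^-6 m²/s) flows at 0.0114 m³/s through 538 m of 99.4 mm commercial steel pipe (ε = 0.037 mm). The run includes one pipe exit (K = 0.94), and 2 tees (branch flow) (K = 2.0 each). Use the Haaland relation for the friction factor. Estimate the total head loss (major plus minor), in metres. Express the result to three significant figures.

H_L ≈ 11.8 m

V = 4Q/(πD²) = 1.469 m/s; V²/2g = 0.1100 m
Re = 1.27×10^5, ε/D = 3.72×10^-4 → f = 0.01890 (Haaland)
Major: h_f = f(L/D)·V²/2g = 0.01890·5412·0.1100 = 11.25 m
Minor: ΣK = 4.94; h_m = ΣK·V²/2g = 0.5434 m
Total H_L = 11.25 + 0.5434 = 11.79 m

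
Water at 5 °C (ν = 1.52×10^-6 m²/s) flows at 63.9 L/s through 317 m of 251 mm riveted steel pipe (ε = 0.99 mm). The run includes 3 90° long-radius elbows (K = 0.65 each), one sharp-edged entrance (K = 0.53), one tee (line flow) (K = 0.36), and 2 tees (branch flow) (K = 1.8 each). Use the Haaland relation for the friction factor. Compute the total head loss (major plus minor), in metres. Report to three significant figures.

V = 4Q/(πD²) = 1.291 m/s; V²/2g = 0.08500 m
Re = 2.13×10^5, ε/D = 0.00394 → f = 0.02883 (Haaland)
Major: h_f = f(L/D)·V²/2g = 0.02883·1263·0.08500 = 3.095 m
Minor: ΣK = 6.44; h_m = ΣK·V²/2g = 0.5474 m
Total H_L = 3.095 + 0.5474 = 3.642 m

H_L ≈ 3.64 m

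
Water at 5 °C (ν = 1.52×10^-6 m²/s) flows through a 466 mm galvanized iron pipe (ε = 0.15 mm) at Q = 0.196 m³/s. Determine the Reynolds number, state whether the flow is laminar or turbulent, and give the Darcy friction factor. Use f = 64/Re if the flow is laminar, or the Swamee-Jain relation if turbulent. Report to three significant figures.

V = 4Q/(πD²) = 1.149 m/s
Re = VD/ν = 1.149·0.466/1.52×10^-6 = 3.52×10^5
Re > 4000 → turbulent; ε/D = 3.22×10^-4
Swamee-Jain: f = 0.01698

Re ≈ 3.52×10^5; turbulent; f ≈ 0.0170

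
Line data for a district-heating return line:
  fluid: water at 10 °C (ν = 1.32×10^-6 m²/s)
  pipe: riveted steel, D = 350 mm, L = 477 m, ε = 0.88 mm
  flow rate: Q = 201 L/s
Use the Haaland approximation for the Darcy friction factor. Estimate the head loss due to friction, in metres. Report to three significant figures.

V = 4Q/(πD²) = 4·0.201/(π·0.350²) = 2.089 m/s
Re = VD/ν = 2.089·0.350/1.32×10^-6 = 5.54×10^5 → turbulent
ε/D = 0.88/350 = 0.00251
Haaland: f = 0.02521
h_f = f(L/D)V²/(2g) = 0.02521·(477/0.350)·2.089²/(2·9.81) = 7.644 m

h_f ≈ 7.64 m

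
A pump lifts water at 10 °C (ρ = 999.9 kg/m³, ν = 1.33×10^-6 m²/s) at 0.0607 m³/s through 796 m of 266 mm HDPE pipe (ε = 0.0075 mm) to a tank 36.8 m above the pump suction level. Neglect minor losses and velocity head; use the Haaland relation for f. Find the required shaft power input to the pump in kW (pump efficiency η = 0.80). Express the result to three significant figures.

V = 4Q/(πD²) = 1.092 m/s; Re = 2.18×10^5; ε/D = 2.82×10^-5; f = 0.01543
h_f = f(L/D)V²/2g = 2.807 m
Total head H = z + h_f = 36.8 + 2.807 = 39.61 m
P_hyd = ρgQH = 999.9·9.81·0.0607·39.61 = 23.58 kW
P_shaft = P_hyd/η = 23.58/0.80 = 29.48 kW

P_shaft ≈ 29.5 kW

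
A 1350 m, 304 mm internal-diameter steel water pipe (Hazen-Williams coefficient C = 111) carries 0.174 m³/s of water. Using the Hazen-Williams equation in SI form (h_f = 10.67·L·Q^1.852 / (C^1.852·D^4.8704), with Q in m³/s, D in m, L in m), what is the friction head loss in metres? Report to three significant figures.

h_f = 10.67·1350·0.174^1.852 / (111^1.852·0.304^4.8704) = 30.39 m

h_f ≈ 30.4 m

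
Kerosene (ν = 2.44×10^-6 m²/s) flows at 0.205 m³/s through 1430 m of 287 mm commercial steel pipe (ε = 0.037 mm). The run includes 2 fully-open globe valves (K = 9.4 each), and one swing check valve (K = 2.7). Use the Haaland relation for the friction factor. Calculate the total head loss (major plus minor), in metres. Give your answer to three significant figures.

H_L ≈ 49.4 m

V = 4Q/(πD²) = 3.169 m/s; V²/2g = 0.5118 m
Re = 3.73×10^5, ε/D = 1.29×10^-4 → f = 0.01507 (Haaland)
Major: h_f = f(L/D)·V²/2g = 0.01507·4983·0.5118 = 38.42 m
Minor: ΣK = 21.5; h_m = ΣK·V²/2g = 11.00 m
Total H_L = 38.42 + 11.00 = 49.42 m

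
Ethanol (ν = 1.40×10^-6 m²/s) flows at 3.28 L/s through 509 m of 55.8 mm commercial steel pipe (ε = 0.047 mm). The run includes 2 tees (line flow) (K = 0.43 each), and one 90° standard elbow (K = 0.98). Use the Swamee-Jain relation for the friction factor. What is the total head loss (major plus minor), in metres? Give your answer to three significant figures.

V = 4Q/(πD²) = 1.341 m/s; V²/2g = 0.09169 m
Re = 5.35×10^4, ε/D = 8.42×10^-4 → f = 0.02349 (Swamee-Jain)
Major: h_f = f(L/D)·V²/2g = 0.02349·9122·0.09169 = 19.65 m
Minor: ΣK = 1.84; h_m = ΣK·V²/2g = 0.1687 m
Total H_L = 19.65 + 0.1687 = 19.82 m

H_L ≈ 19.8 m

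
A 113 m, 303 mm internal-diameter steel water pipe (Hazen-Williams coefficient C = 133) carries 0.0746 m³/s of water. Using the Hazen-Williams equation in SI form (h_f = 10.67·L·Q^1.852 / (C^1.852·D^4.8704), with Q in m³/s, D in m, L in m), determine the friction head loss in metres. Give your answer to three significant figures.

h_f = 10.67·113·0.0746^1.852 / (133^1.852·0.303^4.8704) = 0.3853 m

h_f ≈ 0.385 m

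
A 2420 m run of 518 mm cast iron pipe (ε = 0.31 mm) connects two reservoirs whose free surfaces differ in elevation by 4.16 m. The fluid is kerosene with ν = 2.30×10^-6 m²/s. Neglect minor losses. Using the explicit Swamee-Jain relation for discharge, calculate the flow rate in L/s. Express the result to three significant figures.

Q ≈ 201 L/s

Swamee-Jain (Type II): Q = -0.965·√(gD⁵h_f/L)·ln[ε/(3.7D) + √(3.17ν²L/(gD³h_f))]
√(gD⁵h_f/L) = √(9.81·0.518⁵·4.16/2420) = 0.02508
ε/(3.7D) = 1.62×10^-4; √(3.17ν²L/(gD³h_f)) = 8.46×10^-5
Q = -0.965·0.02508·ln(2.463×10^-4) = 0.2011 m³/s
Check: V = 0.954 m/s, Re = 2.15×10^5, f = 0.01932, h_f = 4.19 m ≈ 4.16 m ✓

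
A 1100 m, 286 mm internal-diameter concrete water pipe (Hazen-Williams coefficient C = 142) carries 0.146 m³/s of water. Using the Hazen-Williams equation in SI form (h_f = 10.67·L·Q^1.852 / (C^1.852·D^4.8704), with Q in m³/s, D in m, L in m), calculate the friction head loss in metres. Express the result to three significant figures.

h_f ≈ 15.3 m

h_f = 10.67·1100·0.146^1.852 / (142^1.852·0.286^4.8704) = 15.26 m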